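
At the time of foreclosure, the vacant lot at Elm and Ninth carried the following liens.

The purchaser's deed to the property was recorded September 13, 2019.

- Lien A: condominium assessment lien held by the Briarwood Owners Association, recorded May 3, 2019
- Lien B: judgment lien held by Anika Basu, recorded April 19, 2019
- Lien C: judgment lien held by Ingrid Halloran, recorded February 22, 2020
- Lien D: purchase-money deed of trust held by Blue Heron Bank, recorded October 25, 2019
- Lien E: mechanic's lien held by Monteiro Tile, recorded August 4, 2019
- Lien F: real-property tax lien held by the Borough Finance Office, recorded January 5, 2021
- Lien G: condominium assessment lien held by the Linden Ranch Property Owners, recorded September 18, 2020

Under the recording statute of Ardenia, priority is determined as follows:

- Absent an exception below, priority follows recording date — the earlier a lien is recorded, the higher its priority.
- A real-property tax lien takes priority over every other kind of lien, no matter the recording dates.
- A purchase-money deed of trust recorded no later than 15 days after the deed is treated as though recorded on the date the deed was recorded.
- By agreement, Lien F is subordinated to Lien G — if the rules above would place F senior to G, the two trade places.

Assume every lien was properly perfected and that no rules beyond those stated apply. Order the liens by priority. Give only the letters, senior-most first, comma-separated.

Effective dates: D was recorded 42 days after the deed — beyond 15 days — so no relation-back applies.
As a real-property tax lien, F is senior to every other lien.
Ordering the rest by effective date: B (April 19, 2019), A (May 3, 2019), E (August 4, 2019), D (October 25, 2019), C (February 22, 2020), G (September 18, 2020).
The subordination applies — F was senior to G — so F and G swap.

G, B, A, E, D, C, F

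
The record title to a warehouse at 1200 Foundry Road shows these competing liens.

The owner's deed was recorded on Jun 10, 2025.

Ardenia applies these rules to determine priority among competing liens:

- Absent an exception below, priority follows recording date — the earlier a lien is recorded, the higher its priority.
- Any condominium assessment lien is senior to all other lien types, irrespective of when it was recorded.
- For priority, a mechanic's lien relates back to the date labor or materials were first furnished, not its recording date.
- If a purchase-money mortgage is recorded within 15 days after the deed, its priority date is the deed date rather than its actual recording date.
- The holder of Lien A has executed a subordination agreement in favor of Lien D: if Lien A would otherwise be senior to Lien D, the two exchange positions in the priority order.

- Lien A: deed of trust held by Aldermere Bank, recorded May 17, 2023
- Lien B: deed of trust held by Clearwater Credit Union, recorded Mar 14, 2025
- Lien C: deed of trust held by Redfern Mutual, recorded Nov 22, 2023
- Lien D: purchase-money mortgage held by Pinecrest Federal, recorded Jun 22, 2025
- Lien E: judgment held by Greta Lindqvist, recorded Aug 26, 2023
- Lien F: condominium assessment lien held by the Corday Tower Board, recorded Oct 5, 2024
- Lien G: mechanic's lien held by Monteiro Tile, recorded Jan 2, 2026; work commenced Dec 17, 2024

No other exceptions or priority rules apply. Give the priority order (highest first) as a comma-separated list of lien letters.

First, effective dates: D relates back to the deed date Jun 10, 2025; G's effective date is Dec 17, 2024, when work began.
F, as a condominium assessment lien, has superpriority and ranks first.
Among the remaining liens, by effective date: A (May 17, 2023), E (Aug 26, 2023), C (Nov 22, 2023), G (Dec 17, 2024), B (Mar 14, 2025), D (Jun 10, 2025).
A would otherwise be senior to D, so under the subordination agreement A and D exchange positions.

F, D, E, C, G, B, A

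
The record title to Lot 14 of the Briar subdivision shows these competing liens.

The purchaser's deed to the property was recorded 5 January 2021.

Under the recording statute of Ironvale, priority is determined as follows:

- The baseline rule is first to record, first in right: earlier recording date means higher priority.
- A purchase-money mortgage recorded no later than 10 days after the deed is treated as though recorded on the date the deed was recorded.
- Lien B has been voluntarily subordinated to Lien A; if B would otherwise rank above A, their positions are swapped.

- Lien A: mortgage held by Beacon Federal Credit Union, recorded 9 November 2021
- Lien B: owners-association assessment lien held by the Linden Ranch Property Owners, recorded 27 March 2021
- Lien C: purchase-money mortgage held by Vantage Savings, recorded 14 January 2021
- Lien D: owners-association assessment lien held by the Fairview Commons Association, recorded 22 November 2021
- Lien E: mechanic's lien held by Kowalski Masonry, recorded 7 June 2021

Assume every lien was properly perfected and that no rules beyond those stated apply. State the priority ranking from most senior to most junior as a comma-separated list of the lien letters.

C, A, E, B, D

Adjusting effective dates: C relates back to the deed date 5 January 2021.
By effective date, earliest first: C (5 January 2021), B (27 March 2021), E (7 June 2021), A (9 November 2021), D (22 November 2021).
Because B would otherwise rank above A, the subordination swaps them.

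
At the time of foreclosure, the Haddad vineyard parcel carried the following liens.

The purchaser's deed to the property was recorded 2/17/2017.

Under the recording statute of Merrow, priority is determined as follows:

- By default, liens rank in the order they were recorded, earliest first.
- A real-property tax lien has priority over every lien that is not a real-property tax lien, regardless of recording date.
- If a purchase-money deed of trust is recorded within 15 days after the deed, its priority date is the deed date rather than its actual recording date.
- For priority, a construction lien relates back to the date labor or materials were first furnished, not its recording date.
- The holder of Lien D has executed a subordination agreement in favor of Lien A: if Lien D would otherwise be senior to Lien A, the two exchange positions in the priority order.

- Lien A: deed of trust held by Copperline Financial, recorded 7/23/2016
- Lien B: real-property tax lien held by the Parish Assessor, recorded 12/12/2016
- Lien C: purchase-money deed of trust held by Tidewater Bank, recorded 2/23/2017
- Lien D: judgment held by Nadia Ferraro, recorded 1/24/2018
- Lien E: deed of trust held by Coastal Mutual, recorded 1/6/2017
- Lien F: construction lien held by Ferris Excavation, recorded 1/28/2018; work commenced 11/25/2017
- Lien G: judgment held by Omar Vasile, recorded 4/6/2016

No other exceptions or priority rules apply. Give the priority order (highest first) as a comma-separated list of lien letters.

Effective dates: C was recorded within the 15-day window, so its effective date is the deed date 2/17/2017; F relates back to 11/25/2017 (work commenced).
As a real-property tax lien, B is senior to every other lien.
The other liens, earliest effective date first: G (4/6/2016), A (7/23/2016), E (1/6/2017), C (2/17/2017), F (11/25/2017), D (1/24/2018).
Since D is not senior to A, the subordination leaves the order unchanged.

B, G, A, E, C, F, D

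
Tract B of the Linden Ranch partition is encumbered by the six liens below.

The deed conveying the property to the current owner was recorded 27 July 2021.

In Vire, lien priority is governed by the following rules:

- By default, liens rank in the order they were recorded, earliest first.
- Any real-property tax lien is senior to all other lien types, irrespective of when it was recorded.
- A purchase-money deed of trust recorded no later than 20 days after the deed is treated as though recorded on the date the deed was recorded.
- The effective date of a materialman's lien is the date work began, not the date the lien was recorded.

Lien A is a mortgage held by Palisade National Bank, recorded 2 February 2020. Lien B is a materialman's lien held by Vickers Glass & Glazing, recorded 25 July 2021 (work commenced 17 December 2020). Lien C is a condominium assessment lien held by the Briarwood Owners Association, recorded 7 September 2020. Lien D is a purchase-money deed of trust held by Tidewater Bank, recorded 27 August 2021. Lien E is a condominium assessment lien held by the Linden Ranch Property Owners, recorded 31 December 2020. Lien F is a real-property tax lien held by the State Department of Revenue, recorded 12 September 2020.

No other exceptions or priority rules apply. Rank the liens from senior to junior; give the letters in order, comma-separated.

Effective dates: B is treated as recorded 17 December 2020, the work-commencement date; D was recorded 31 days after the deed — beyond 20 days — so no relation-back applies.
As a real-property tax lien, F is senior to every other lien.
Remaining liens by effective date: A (2 February 2020), C (7 September 2020), B (17 December 2020), E (31 December 2020), D (27 August 2021).

F, A, C, B, E, D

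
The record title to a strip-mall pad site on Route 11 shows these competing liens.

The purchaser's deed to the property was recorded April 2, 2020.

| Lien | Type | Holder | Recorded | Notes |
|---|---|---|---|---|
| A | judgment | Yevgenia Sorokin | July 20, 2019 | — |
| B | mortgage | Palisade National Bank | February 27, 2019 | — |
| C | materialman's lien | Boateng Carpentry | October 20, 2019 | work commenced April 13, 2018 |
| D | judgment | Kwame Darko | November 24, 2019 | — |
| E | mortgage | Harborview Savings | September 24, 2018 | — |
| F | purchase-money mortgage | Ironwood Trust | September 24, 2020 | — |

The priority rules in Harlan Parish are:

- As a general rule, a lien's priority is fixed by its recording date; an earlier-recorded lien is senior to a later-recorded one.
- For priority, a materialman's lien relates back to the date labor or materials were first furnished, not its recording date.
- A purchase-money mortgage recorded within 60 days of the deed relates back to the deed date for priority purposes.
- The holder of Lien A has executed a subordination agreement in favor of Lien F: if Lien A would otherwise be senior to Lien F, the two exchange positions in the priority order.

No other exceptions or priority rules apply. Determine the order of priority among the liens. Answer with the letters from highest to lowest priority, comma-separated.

Adjusting effective dates: C's effective date is April 13, 2018, when work began; F missed the 60-day window (175 days after the deed), so its recording date stands.
By effective date, earliest first: C (April 13, 2018), E (September 24, 2018), B (February 27, 2019), A (July 20, 2019), D (November 24, 2019), F (September 24, 2020).
A is senior to F before the subordination, so the two trade places.

C, E, B, F, D, A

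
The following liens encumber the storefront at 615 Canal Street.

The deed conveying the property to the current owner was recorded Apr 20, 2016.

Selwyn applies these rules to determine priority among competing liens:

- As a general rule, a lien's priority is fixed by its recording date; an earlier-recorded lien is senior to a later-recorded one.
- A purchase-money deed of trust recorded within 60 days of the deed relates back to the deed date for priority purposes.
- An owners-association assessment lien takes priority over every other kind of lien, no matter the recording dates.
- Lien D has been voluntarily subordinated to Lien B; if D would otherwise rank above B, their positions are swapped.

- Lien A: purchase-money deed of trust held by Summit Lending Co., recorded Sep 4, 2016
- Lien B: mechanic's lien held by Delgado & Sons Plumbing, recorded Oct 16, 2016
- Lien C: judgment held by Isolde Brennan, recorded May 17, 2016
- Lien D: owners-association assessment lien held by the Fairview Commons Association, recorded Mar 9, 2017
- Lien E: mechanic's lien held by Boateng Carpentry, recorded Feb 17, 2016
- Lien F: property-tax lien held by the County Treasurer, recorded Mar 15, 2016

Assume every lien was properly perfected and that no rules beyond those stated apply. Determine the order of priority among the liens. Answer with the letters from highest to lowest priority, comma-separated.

B, E, F, C, A, D

Effective dates after the stated exceptions: A was recorded 137 days after the deed, outside the 60-day window, so it keeps its recording date.
D, as an owners-association assessment lien, has superpriority and ranks first.
Among the remaining liens, by effective date: E (Feb 17, 2016), F (Mar 15, 2016), C (May 17, 2016), A (Sep 4, 2016), B (Oct 16, 2016).
D would otherwise be senior to B, so under the subordination agreement D and B exchange positions.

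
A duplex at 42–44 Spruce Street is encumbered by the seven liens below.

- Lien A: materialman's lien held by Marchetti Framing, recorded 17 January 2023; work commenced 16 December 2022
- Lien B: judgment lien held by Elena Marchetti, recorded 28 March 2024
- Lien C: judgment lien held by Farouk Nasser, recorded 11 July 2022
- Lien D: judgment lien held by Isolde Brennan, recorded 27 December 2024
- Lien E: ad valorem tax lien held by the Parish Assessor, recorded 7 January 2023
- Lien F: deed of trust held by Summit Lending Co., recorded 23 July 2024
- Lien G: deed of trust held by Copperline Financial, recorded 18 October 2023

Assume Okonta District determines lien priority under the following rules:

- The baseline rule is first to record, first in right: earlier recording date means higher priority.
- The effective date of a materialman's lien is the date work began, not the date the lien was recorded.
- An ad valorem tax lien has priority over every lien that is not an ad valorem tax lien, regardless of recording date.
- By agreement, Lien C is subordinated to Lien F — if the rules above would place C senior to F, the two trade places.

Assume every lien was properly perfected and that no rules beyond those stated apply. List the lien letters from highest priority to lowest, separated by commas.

Effective dates: A's effective date is 16 December 2022, when work began.
As an ad valorem tax lien, E is senior to every other lien.
Among the remaining liens, by effective date: C (11 July 2022), A (16 December 2022), G (18 October 2023), B (28 March 2024), F (23 July 2024), D (27 December 2024).
The subordination applies — C was senior to F — so C and F swap.

E, F, A, G, B, C, D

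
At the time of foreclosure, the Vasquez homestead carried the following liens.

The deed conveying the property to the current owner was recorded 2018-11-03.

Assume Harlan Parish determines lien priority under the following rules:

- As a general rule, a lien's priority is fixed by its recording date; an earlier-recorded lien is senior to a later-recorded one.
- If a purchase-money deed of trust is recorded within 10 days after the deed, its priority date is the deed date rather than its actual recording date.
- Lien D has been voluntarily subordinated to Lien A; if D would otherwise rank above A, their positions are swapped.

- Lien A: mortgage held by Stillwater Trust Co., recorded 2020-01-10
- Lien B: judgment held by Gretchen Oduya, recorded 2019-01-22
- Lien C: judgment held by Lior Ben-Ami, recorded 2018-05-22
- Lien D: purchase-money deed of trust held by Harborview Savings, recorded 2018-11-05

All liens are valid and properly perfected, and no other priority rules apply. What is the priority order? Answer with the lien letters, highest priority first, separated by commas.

C, A, B, D

Adjusting effective dates: D was recorded within the 10-day window, so its effective date is the deed date 2018-11-03.
By effective date, earliest first: C (2018-05-22), D (2018-11-03), B (2019-01-22), A (2020-01-10).
D would otherwise be senior to A, so under the subordination agreement D and A exchange positions.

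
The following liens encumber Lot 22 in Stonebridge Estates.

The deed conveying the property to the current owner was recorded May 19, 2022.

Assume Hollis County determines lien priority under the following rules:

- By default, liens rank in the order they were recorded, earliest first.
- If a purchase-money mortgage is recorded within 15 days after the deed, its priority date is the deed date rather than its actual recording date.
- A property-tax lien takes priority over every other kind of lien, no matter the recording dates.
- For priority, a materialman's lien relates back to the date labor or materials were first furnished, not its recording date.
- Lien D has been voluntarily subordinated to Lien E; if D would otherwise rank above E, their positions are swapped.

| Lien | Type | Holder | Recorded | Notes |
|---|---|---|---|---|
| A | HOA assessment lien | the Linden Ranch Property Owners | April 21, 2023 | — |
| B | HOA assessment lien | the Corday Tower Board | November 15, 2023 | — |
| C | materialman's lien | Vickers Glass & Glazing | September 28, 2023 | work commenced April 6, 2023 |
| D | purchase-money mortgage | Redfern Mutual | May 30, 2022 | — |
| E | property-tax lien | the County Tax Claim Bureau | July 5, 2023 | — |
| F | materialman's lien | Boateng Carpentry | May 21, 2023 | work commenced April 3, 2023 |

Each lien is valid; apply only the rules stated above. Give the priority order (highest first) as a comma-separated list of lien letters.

E, D, F, C, A, B

Adjusting effective dates: C relates back to April 6, 2023 (work commenced); D's effective date is the deed date, May 19, 2022; F relates back to April 3, 2023 (work commenced).
E is a property-tax lien, so it outranks all other liens regardless of date.
Ordering the rest by effective date: D (May 19, 2022), F (April 3, 2023), C (April 6, 2023), A (April 21, 2023), B (November 15, 2023).
D already ranks below E; the subordination has no effect.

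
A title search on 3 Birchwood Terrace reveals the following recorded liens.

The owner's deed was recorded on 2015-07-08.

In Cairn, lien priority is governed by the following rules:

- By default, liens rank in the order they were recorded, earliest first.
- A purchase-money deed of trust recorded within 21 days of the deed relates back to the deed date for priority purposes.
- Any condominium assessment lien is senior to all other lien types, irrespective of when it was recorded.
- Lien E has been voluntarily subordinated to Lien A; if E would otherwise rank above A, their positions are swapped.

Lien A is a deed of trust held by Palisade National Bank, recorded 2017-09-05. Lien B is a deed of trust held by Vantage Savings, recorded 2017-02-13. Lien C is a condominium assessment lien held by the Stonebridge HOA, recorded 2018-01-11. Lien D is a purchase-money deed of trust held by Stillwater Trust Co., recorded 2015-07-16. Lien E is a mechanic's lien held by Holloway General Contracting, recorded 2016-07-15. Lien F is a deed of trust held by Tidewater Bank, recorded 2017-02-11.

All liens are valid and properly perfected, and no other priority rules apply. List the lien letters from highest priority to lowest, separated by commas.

Effective dates after the stated exceptions: D relates back to the deed date 2015-07-08.
As a condominium assessment lien, C is senior to every other lien.
Remaining liens by effective date: D (2015-07-08), E (2016-07-15), F (2017-02-11), B (2017-02-13), A (2017-09-05).
E is senior to A before the subordination, so the two trade places.

C, D, A, F, B, E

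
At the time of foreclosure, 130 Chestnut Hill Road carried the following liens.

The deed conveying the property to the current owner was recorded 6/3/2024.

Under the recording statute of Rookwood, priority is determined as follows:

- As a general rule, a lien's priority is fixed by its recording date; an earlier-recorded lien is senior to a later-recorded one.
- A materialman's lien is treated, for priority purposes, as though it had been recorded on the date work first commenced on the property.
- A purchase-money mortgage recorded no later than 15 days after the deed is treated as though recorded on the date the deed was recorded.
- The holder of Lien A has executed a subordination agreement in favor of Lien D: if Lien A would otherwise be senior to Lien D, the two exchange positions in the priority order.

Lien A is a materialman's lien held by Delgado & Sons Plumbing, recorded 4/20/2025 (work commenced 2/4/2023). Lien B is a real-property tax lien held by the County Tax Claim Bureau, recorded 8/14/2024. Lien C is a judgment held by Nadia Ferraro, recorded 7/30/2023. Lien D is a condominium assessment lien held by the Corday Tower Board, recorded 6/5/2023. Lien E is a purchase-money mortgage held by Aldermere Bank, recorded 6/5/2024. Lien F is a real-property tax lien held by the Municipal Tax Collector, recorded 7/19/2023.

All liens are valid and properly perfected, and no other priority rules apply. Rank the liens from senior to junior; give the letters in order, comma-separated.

Adjusting effective dates: A relates back to 2/4/2023 (work commenced); E's effective date is the deed date, 6/3/2024.
Ordering by effective date: A (2/4/2023), D (6/5/2023), F (7/19/2023), C (7/30/2023), E (6/3/2024), B (8/14/2024).
A is senior to D before the subordination, so the two trade places.

D, A, F, C, E, B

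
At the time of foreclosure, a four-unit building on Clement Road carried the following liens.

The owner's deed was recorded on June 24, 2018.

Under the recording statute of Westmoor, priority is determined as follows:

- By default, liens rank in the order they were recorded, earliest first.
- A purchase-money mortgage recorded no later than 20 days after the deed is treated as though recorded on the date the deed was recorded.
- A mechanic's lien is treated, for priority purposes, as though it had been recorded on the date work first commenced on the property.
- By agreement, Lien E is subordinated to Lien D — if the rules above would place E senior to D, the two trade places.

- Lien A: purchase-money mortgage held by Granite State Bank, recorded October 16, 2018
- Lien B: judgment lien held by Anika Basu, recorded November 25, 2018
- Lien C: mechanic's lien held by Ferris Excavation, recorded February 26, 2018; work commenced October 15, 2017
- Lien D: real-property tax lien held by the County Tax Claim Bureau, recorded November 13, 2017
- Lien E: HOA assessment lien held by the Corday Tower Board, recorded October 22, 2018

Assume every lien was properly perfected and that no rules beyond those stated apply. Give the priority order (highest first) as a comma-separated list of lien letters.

Effective dates: A missed the 20-day window (114 days after the deed), so its recording date stands; C's effective date is October 15, 2017, when work began.
By effective date, earliest first: C (October 15, 2017), D (November 13, 2017), A (October 16, 2018), E (October 22, 2018), B (November 25, 2018).
Since E is not senior to D, the subordination leaves the order unchanged.

C, D, A, E, B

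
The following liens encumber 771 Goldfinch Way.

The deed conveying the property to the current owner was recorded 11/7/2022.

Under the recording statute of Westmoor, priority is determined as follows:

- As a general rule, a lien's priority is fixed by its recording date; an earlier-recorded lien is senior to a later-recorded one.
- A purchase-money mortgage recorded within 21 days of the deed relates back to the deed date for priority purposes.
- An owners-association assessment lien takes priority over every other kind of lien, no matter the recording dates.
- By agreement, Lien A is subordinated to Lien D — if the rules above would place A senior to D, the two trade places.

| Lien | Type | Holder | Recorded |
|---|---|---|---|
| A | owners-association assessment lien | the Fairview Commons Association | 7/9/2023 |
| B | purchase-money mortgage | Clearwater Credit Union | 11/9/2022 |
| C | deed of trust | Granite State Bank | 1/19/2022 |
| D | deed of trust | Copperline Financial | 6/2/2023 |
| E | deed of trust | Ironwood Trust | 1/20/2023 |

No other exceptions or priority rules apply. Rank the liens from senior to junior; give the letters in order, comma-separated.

D, C, B, E, A

Adjusting effective dates: B's effective date is the deed date, 11/7/2022.
A, as an owners-association assessment lien, has superpriority and ranks first.
The other liens, earliest effective date first: C (1/19/2022), B (11/7/2022), E (1/20/2023), D (6/2/2023).
A would otherwise be senior to D, so under the subordination agreement A and D exchange positions.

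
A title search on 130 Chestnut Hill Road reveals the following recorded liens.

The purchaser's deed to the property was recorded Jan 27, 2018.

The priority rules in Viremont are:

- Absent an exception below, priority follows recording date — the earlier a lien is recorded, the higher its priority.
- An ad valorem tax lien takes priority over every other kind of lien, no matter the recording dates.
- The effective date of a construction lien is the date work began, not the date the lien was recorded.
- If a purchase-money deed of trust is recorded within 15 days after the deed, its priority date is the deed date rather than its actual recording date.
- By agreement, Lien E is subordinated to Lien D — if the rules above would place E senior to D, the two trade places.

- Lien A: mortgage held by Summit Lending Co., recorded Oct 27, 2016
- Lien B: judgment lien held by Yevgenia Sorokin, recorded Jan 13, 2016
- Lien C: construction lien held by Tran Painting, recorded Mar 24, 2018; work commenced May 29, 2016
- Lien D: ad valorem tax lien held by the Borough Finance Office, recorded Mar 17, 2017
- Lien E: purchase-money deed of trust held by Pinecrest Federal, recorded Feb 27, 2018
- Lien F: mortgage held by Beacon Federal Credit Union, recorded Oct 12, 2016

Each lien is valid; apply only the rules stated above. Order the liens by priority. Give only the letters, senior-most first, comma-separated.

First, effective dates: C is treated as recorded May 29, 2016, the work-commencement date; E was recorded 31 days after the deed, outside the 15-day window, so it keeps its recording date.
D, as an ad valorem tax lien, has superpriority and ranks first.
Among the remaining liens, by effective date: B (Jan 13, 2016), C (May 29, 2016), F (Oct 12, 2016), A (Oct 27, 2016), E (Feb 27, 2018).
E already ranks below D; the subordination has no effect.

D, B, C, F, A, E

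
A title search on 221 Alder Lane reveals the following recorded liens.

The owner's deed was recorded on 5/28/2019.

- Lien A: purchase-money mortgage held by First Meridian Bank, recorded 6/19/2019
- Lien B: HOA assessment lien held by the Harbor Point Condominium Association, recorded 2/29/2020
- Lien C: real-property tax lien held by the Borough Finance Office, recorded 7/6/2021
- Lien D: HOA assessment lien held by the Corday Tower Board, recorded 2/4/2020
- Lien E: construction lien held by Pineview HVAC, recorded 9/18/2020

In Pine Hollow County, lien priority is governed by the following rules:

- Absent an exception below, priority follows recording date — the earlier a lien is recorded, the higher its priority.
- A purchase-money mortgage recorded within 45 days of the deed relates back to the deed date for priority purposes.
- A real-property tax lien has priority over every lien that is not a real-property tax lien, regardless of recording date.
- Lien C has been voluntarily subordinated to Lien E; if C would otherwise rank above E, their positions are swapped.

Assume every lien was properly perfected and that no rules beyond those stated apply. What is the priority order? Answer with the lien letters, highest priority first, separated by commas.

Effective dates: A relates back to the deed date 5/28/2019.
As a real-property tax lien, C is senior to every other lien.
Ordering the rest by effective date: A (5/28/2019), D (2/4/2020), B (2/29/2020), E (9/18/2020).
The subordination applies — C was senior to E — so C and E swap.

E, A, D, B, C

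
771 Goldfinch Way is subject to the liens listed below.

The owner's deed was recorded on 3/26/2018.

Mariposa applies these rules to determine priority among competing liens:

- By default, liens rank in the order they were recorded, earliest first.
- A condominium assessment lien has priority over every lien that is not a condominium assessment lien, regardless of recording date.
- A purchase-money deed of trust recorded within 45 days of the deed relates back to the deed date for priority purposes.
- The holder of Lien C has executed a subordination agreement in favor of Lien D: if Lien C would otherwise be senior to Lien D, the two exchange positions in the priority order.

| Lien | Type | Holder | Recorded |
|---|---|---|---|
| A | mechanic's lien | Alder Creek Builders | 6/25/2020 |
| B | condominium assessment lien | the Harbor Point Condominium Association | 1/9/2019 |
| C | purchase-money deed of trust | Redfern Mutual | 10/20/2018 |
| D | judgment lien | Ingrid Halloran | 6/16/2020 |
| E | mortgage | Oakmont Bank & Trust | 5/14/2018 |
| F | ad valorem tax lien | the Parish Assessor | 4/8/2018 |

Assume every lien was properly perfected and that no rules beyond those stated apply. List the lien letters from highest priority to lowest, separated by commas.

B, F, E, D, C, A

First, effective dates: C was recorded 208 days after the deed, outside the 45-day window, so it keeps its recording date.
As a condominium assessment lien, B is senior to every other lien.
Ordering the rest by effective date: F (4/8/2018), E (5/14/2018), C (10/20/2018), D (6/16/2020), A (6/25/2020).
C would otherwise be senior to D, so under the subordination agreement C and D exchange positions.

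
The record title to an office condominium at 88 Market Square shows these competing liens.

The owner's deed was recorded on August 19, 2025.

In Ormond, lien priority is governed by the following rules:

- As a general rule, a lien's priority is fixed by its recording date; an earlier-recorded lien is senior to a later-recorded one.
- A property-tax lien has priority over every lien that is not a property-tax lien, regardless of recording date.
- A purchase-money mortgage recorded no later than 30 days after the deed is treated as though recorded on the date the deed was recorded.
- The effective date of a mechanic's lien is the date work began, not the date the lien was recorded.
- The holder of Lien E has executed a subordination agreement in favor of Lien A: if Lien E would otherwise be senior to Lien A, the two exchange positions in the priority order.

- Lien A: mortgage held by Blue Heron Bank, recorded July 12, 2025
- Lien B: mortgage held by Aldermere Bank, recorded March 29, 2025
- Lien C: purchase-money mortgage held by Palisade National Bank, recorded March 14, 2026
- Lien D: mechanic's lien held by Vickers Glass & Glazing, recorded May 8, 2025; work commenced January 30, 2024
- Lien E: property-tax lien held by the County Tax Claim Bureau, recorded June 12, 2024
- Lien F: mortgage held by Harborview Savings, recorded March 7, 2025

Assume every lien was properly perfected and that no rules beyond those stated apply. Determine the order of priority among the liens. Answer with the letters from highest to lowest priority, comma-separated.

A, D, F, B, E, C

Adjusting effective dates: C was recorded 207 days after the deed, outside the 30-day window, so it keeps its recording date; D is treated as recorded January 30, 2024, the work-commencement date.
E, as a property-tax lien, has superpriority and ranks first.
The other liens, earliest effective date first: D (January 30, 2024), F (March 7, 2025), B (March 29, 2025), A (July 12, 2025), C (March 14, 2026).
E is senior to A before the subordination, so the two trade places.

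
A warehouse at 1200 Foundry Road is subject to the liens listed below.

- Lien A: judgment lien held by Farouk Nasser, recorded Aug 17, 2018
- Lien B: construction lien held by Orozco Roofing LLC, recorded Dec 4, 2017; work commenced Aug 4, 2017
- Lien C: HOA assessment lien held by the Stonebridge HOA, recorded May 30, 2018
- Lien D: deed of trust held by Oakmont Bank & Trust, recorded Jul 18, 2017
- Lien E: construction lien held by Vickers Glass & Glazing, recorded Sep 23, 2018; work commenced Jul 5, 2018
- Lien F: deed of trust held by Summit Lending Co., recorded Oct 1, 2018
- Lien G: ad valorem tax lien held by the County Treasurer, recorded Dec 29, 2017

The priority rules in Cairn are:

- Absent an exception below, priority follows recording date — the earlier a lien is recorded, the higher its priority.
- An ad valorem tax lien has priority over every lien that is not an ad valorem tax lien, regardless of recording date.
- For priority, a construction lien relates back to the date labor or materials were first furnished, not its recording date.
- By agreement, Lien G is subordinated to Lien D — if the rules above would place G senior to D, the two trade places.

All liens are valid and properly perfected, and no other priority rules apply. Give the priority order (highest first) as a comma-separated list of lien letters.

D, G, B, C, E, A, F

Effective dates after the stated exceptions: B's effective date is Aug 4, 2017, when work began; E is treated as recorded Jul 5, 2018, the work-commencement date.
As an ad valorem tax lien, G is senior to every other lien.
Ordering the rest by effective date: D (Jul 18, 2017), B (Aug 4, 2017), C (May 30, 2018), E (Jul 5, 2018), A (Aug 17, 2018), F (Oct 1, 2018).
Because G would otherwise rank above D, the subordination swaps them.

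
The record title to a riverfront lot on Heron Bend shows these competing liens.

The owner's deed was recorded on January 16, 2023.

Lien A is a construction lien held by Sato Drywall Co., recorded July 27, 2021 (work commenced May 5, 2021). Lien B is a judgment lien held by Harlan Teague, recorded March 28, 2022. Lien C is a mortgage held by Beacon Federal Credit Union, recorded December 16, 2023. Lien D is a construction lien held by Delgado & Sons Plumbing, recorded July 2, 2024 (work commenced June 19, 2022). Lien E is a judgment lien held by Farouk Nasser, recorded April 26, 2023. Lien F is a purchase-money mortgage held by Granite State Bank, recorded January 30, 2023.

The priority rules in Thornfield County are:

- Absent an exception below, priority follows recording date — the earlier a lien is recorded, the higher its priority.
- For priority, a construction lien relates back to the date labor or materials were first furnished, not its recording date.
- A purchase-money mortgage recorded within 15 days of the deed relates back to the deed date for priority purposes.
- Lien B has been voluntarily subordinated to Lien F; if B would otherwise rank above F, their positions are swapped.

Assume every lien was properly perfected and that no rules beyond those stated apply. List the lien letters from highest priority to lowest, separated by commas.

A, F, D, B, E, C

Effective dates after the stated exceptions: A's effective date is May 5, 2021, when work began; D relates back to June 19, 2022 (work commenced); F relates back to the deed date January 16, 2023.
Ordering by effective date: A (May 5, 2021), B (March 28, 2022), D (June 19, 2022), F (January 16, 2023), E (April 26, 2023), C (December 16, 2023).
The subordination applies — B was senior to F — so B and F swap.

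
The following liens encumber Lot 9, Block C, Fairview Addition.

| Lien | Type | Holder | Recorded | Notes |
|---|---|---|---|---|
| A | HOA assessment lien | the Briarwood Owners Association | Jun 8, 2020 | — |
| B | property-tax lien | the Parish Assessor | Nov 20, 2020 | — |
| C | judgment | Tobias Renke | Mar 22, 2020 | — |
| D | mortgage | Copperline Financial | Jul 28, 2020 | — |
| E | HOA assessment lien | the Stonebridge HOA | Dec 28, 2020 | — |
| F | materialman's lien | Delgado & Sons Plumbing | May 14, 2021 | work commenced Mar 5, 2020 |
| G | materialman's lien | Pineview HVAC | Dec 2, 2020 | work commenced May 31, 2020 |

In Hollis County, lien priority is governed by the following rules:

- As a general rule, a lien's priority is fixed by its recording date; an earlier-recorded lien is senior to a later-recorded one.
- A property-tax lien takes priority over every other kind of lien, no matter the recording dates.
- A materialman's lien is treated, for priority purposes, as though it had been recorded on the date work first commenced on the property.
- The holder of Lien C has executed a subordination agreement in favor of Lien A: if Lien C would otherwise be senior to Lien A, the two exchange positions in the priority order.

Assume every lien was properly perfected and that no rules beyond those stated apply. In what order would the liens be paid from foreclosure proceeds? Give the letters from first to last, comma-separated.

B, F, A, G, C, D, E

First, effective dates: F relates back to Mar 5, 2020 (work commenced); G is treated as recorded May 31, 2020, the work-commencement date.
B is a property-tax lien, so it outranks all other liens regardless of date.
The other liens, earliest effective date first: F (Mar 5, 2020), C (Mar 22, 2020), G (May 31, 2020), A (Jun 8, 2020), D (Jul 28, 2020), E (Dec 28, 2020).
C would otherwise be senior to A, so under the subordination agreement C and A exchange positions.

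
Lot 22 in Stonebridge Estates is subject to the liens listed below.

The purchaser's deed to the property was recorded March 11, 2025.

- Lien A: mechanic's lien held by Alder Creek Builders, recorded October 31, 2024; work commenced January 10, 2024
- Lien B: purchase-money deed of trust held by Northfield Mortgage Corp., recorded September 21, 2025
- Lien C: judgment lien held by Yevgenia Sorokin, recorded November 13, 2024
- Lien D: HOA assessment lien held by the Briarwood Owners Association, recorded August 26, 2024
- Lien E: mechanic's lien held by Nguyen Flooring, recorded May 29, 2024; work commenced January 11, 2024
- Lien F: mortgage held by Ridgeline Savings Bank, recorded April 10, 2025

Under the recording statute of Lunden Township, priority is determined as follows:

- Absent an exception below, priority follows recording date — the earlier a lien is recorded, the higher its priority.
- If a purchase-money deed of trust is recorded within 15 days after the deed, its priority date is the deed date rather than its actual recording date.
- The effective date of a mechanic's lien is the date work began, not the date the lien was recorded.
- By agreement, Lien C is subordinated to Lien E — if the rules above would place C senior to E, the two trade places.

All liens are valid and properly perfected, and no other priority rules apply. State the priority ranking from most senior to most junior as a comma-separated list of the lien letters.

Effective dates after the stated exceptions: A is treated as recorded January 10, 2024, the work-commencement date; B missed the 15-day window (194 days after the deed), so its recording date stands; E relates back to January 11, 2024 (work commenced).
Ordering by effective date: A (January 10, 2024), E (January 11, 2024), D (August 26, 2024), C (November 13, 2024), F (April 10, 2025), B (September 21, 2025).
Since C is not senior to E, the subordination leaves the order unchanged.

A, E, D, C, F, B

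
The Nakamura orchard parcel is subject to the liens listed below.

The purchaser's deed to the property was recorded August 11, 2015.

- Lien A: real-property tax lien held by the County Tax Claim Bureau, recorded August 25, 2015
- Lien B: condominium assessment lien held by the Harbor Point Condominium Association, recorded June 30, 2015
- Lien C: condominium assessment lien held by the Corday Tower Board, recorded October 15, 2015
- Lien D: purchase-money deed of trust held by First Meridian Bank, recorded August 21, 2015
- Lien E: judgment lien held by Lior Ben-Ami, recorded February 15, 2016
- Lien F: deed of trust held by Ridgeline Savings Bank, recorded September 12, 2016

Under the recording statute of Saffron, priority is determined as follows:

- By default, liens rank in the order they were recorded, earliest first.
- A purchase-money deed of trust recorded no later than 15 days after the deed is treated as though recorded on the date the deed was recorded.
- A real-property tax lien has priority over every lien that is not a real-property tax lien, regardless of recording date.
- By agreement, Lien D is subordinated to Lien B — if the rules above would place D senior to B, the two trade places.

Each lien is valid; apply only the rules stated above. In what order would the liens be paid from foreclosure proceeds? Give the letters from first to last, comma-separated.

First, effective dates: D's effective date is the deed date, August 11, 2015.
A is a real-property tax lien and takes priority over every other lien.
The other liens, earliest effective date first: B (June 30, 2015), D (August 11, 2015), C (October 15, 2015), E (February 15, 2016), F (September 12, 2016).
D already ranks below B; the subordination has no effect.

A, B, D, C, E, F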